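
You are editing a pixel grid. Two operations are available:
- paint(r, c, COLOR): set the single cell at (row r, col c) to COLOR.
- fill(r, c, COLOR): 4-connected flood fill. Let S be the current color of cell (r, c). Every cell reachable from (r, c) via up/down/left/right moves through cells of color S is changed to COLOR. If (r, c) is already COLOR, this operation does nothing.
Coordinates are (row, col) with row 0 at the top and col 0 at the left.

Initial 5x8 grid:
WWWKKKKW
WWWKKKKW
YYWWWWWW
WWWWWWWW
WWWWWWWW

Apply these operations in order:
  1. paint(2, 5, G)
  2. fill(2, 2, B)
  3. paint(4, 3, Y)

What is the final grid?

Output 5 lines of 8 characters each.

After op 1 paint(2,5,G):
WWWKKKKW
WWWKKKKW
YYWWWGWW
WWWWWWWW
WWWWWWWW
After op 2 fill(2,2,B) [29 cells changed]:
BBBKKKKB
BBBKKKKB
YYBBBGBB
BBBBBBBB
BBBBBBBB
After op 3 paint(4,3,Y):
BBBKKKKB
BBBKKKKB
YYBBBGBB
BBBBBBBB
BBBYBBBB

Answer: BBBKKKKB
BBBKKKKB
YYBBBGBB
BBBBBBBB
BBBYBBBB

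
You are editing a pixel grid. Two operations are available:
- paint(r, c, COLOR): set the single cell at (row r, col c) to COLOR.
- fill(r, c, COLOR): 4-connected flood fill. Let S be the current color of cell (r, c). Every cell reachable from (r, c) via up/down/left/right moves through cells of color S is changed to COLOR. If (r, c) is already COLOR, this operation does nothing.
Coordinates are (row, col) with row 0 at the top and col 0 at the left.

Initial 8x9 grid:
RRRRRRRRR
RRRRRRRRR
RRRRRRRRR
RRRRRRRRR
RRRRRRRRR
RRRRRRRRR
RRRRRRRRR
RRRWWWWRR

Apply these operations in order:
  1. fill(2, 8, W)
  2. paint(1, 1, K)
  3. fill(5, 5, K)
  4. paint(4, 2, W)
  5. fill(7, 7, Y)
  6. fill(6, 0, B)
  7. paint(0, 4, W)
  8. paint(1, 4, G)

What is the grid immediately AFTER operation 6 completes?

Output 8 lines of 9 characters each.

Answer: BBBBBBBBB
BBBBBBBBB
BBBBBBBBB
BBBBBBBBB
BBWBBBBBB
BBBBBBBBB
BBBBBBBBB
BBBBBBBBB

Derivation:
After op 1 fill(2,8,W) [68 cells changed]:
WWWWWWWWW
WWWWWWWWW
WWWWWWWWW
WWWWWWWWW
WWWWWWWWW
WWWWWWWWW
WWWWWWWWW
WWWWWWWWW
After op 2 paint(1,1,K):
WWWWWWWWW
WKWWWWWWW
WWWWWWWWW
WWWWWWWWW
WWWWWWWWW
WWWWWWWWW
WWWWWWWWW
WWWWWWWWW
After op 3 fill(5,5,K) [71 cells changed]:
KKKKKKKKK
KKKKKKKKK
KKKKKKKKK
KKKKKKKKK
KKKKKKKKK
KKKKKKKKK
KKKKKKKKK
KKKKKKKKK
After op 4 paint(4,2,W):
KKKKKKKKK
KKKKKKKKK
KKKKKKKKK
KKKKKKKKK
KKWKKKKKK
KKKKKKKKK
KKKKKKKKK
KKKKKKKKK
After op 5 fill(7,7,Y) [71 cells changed]:
YYYYYYYYY
YYYYYYYYY
YYYYYYYYY
YYYYYYYYY
YYWYYYYYY
YYYYYYYYY
YYYYYYYYY
YYYYYYYYY
After op 6 fill(6,0,B) [71 cells changed]:
BBBBBBBBB
BBBBBBBBB
BBBBBBBBB
BBBBBBBBB
BBWBBBBBB
BBBBBBBBB
BBBBBBBBB
BBBBBBBBB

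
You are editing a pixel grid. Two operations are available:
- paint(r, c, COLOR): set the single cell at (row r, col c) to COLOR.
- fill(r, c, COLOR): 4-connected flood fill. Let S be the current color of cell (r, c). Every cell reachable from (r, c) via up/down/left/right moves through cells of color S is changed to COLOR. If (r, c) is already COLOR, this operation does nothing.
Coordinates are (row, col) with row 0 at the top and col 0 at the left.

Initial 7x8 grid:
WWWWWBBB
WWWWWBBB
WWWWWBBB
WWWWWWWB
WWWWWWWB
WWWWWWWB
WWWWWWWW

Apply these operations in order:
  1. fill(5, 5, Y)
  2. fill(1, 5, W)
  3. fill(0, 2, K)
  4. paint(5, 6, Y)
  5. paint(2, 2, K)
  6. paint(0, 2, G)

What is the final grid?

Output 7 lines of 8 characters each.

Answer: KKGKKWWW
KKKKKWWW
KKKKKWWW
KKKKKKKW
KKKKKKKW
KKKKKKYW
KKKKKKKK

Derivation:
After op 1 fill(5,5,Y) [44 cells changed]:
YYYYYBBB
YYYYYBBB
YYYYYBBB
YYYYYYYB
YYYYYYYB
YYYYYYYB
YYYYYYYY
After op 2 fill(1,5,W) [12 cells changed]:
YYYYYWWW
YYYYYWWW
YYYYYWWW
YYYYYYYW
YYYYYYYW
YYYYYYYW
YYYYYYYY
After op 3 fill(0,2,K) [44 cells changed]:
KKKKKWWW
KKKKKWWW
KKKKKWWW
KKKKKKKW
KKKKKKKW
KKKKKKKW
KKKKKKKK
After op 4 paint(5,6,Y):
KKKKKWWW
KKKKKWWW
KKKKKWWW
KKKKKKKW
KKKKKKKW
KKKKKKYW
KKKKKKKK
After op 5 paint(2,2,K):
KKKKKWWW
KKKKKWWW
KKKKKWWW
KKKKKKKW
KKKKKKKW
KKKKKKYW
KKKKKKKK
After op 6 paint(0,2,G):
KKGKKWWW
KKKKKWWW
KKKKKWWW
KKKKKKKW
KKKKKKKW
KKKKKKYW
KKKKKKKK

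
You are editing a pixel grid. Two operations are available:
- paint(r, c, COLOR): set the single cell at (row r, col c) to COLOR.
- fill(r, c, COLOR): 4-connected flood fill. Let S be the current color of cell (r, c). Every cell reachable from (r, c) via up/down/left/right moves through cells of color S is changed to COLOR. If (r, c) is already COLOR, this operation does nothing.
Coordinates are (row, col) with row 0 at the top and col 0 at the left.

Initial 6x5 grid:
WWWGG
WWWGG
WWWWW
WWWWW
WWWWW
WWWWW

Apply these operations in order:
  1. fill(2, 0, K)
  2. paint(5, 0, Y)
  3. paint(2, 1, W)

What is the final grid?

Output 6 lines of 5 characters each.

Answer: KKKGG
KKKGG
KWKKK
KKKKK
KKKKK
YKKKK

Derivation:
After op 1 fill(2,0,K) [26 cells changed]:
KKKGG
KKKGG
KKKKK
KKKKK
KKKKK
KKKKK
After op 2 paint(5,0,Y):
KKKGG
KKKGG
KKKKK
KKKKK
KKKKK
YKKKK
After op 3 paint(2,1,W):
KKKGG
KKKGG
KWKKK
KKKKK
KKKKK
YKKKK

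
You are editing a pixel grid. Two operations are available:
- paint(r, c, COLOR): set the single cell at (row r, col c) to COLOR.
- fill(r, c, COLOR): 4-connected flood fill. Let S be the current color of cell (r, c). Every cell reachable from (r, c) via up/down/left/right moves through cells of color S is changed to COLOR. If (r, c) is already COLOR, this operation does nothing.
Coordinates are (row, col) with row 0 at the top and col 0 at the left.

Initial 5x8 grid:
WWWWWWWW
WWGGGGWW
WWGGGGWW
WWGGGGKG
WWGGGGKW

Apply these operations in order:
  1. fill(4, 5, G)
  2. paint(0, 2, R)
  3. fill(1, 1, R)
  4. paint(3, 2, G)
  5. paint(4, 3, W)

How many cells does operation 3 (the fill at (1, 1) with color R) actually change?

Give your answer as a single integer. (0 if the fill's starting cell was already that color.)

Answer: 10

Derivation:
After op 1 fill(4,5,G) [0 cells changed]:
WWWWWWWW
WWGGGGWW
WWGGGGWW
WWGGGGKG
WWGGGGKW
After op 2 paint(0,2,R):
WWRWWWWW
WWGGGGWW
WWGGGGWW
WWGGGGKG
WWGGGGKW
After op 3 fill(1,1,R) [10 cells changed]:
RRRWWWWW
RRGGGGWW
RRGGGGWW
RRGGGGKG
RRGGGGKW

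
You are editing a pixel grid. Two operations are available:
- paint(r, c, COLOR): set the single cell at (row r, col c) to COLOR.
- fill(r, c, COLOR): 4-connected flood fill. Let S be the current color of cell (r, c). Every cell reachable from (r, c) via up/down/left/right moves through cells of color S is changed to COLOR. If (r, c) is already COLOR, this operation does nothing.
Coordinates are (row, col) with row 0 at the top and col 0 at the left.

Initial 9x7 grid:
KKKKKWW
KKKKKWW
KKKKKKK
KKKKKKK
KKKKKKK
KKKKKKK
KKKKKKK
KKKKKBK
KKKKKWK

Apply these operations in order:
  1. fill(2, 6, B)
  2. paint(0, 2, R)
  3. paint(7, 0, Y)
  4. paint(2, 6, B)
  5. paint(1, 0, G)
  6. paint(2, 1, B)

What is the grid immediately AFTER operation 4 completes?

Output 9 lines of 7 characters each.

Answer: BBRBBWW
BBBBBWW
BBBBBBB
BBBBBBB
BBBBBBB
BBBBBBB
BBBBBBB
YBBBBBB
BBBBBWB

Derivation:
After op 1 fill(2,6,B) [57 cells changed]:
BBBBBWW
BBBBBWW
BBBBBBB
BBBBBBB
BBBBBBB
BBBBBBB
BBBBBBB
BBBBBBB
BBBBBWB
After op 2 paint(0,2,R):
BBRBBWW
BBBBBWW
BBBBBBB
BBBBBBB
BBBBBBB
BBBBBBB
BBBBBBB
BBBBBBB
BBBBBWB
After op 3 paint(7,0,Y):
BBRBBWW
BBBBBWW
BBBBBBB
BBBBBBB
BBBBBBB
BBBBBBB
BBBBBBB
YBBBBBB
BBBBBWB
After op 4 paint(2,6,B):
BBRBBWW
BBBBBWW
BBBBBBB
BBBBBBB
BBBBBBB
BBBBBBB
BBBBBBB
YBBBBBB
BBBBBWB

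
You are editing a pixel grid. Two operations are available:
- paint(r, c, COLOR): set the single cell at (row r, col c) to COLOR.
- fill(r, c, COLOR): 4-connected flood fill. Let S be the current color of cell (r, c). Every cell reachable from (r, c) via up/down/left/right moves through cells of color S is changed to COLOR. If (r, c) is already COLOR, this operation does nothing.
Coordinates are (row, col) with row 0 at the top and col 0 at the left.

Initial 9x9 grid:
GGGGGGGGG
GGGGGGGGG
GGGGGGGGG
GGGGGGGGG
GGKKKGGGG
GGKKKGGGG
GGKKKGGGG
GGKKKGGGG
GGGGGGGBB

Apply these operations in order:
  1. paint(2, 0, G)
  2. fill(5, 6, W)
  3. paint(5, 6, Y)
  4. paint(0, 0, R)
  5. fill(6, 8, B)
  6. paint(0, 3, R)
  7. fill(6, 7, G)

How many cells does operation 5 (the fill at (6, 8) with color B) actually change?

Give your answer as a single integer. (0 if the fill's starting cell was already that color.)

Answer: 65

Derivation:
After op 1 paint(2,0,G):
GGGGGGGGG
GGGGGGGGG
GGGGGGGGG
GGGGGGGGG
GGKKKGGGG
GGKKKGGGG
GGKKKGGGG
GGKKKGGGG
GGGGGGGBB
After op 2 fill(5,6,W) [67 cells changed]:
WWWWWWWWW
WWWWWWWWW
WWWWWWWWW
WWWWWWWWW
WWKKKWWWW
WWKKKWWWW
WWKKKWWWW
WWKKKWWWW
WWWWWWWBB
After op 3 paint(5,6,Y):
WWWWWWWWW
WWWWWWWWW
WWWWWWWWW
WWWWWWWWW
WWKKKWWWW
WWKKKWYWW
WWKKKWWWW
WWKKKWWWW
WWWWWWWBB
After op 4 paint(0,0,R):
RWWWWWWWW
WWWWWWWWW
WWWWWWWWW
WWWWWWWWW
WWKKKWWWW
WWKKKWYWW
WWKKKWWWW
WWKKKWWWW
WWWWWWWBB
After op 5 fill(6,8,B) [65 cells changed]:
RBBBBBBBB
BBBBBBBBB
BBBBBBBBB
BBBBBBBBB
BBKKKBBBB
BBKKKBYBB
BBKKKBBBB
BBKKKBBBB
BBBBBBBBB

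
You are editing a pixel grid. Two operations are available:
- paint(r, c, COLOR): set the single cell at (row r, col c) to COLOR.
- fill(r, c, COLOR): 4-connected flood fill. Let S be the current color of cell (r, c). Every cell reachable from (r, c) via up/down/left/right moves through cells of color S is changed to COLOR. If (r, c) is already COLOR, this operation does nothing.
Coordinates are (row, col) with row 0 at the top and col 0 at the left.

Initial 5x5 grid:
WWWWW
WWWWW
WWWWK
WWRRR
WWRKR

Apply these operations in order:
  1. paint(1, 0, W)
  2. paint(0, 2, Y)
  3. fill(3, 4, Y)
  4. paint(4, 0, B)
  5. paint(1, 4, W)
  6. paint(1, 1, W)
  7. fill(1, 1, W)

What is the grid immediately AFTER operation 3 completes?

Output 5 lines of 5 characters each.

After op 1 paint(1,0,W):
WWWWW
WWWWW
WWWWK
WWRRR
WWRKR
After op 2 paint(0,2,Y):
WWYWW
WWWWW
WWWWK
WWRRR
WWRKR
After op 3 fill(3,4,Y) [5 cells changed]:
WWYWW
WWWWW
WWWWK
WWYYY
WWYKY

Answer: WWYWW
WWWWW
WWWWK
WWYYY
WWYKY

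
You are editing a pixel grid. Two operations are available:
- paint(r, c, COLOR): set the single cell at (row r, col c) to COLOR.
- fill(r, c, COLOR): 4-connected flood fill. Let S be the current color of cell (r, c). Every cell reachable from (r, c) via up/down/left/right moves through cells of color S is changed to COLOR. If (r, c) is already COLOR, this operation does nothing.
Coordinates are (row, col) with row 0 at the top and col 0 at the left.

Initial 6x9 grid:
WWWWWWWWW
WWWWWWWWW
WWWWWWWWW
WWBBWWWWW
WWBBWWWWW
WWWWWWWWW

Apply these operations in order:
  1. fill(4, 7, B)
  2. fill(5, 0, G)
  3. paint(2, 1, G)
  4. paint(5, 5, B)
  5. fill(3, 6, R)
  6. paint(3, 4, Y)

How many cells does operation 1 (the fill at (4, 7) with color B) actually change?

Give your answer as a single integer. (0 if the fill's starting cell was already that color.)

Answer: 50

Derivation:
After op 1 fill(4,7,B) [50 cells changed]:
BBBBBBBBB
BBBBBBBBB
BBBBBBBBB
BBBBBBBBB
BBBBBBBBB
BBBBBBBBB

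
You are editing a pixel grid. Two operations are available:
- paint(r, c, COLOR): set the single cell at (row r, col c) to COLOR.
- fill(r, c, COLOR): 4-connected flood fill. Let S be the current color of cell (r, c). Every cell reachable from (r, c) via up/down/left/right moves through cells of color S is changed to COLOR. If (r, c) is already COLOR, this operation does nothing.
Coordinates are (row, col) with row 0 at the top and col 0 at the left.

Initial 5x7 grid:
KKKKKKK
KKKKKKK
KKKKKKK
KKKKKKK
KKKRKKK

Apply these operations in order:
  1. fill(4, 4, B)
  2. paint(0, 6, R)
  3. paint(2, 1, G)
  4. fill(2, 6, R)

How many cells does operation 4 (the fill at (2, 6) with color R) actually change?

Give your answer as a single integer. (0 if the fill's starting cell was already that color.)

After op 1 fill(4,4,B) [34 cells changed]:
BBBBBBB
BBBBBBB
BBBBBBB
BBBBBBB
BBBRBBB
After op 2 paint(0,6,R):
BBBBBBR
BBBBBBB
BBBBBBB
BBBBBBB
BBBRBBB
After op 3 paint(2,1,G):
BBBBBBR
BBBBBBB
BGBBBBB
BBBBBBB
BBBRBBB
After op 4 fill(2,6,R) [32 cells changed]:
RRRRRRR
RRRRRRR
RGRRRRR
RRRRRRR
RRRRRRR

Answer: 32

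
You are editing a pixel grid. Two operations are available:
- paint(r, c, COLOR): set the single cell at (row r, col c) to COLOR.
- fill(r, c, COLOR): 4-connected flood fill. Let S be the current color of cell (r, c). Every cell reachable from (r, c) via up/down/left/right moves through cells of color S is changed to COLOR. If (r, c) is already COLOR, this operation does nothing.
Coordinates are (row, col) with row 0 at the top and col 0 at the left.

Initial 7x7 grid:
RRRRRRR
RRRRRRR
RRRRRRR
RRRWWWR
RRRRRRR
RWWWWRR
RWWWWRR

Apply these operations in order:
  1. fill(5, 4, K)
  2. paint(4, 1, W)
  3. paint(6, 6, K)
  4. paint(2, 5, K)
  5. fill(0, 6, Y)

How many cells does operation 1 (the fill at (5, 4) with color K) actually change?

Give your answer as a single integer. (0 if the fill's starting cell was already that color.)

After op 1 fill(5,4,K) [8 cells changed]:
RRRRRRR
RRRRRRR
RRRRRRR
RRRWWWR
RRRRRRR
RKKKKRR
RKKKKRR

Answer: 8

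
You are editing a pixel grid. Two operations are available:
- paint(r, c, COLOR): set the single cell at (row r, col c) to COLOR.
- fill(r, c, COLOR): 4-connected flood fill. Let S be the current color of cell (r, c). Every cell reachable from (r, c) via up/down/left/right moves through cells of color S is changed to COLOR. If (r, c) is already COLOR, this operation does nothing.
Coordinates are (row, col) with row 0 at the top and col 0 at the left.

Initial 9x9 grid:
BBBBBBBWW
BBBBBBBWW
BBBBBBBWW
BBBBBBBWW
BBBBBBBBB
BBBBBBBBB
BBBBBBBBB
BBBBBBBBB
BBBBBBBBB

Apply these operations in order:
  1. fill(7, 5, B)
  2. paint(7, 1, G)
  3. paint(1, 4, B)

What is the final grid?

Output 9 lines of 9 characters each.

Answer: BBBBBBBWW
BBBBBBBWW
BBBBBBBWW
BBBBBBBWW
BBBBBBBBB
BBBBBBBBB
BBBBBBBBB
BGBBBBBBB
BBBBBBBBB

Derivation:
After op 1 fill(7,5,B) [0 cells changed]:
BBBBBBBWW
BBBBBBBWW
BBBBBBBWW
BBBBBBBWW
BBBBBBBBB
BBBBBBBBB
BBBBBBBBB
BBBBBBBBB
BBBBBBBBB
After op 2 paint(7,1,G):
BBBBBBBWW
BBBBBBBWW
BBBBBBBWW
BBBBBBBWW
BBBBBBBBB
BBBBBBBBB
BBBBBBBBB
BGBBBBBBB
BBBBBBBBB
After op 3 paint(1,4,B):
BBBBBBBWW
BBBBBBBWW
BBBBBBBWW
BBBBBBBWW
BBBBBBBBB
BBBBBBBBB
BBBBBBBBB
BGBBBBBBB
BBBBBBBBB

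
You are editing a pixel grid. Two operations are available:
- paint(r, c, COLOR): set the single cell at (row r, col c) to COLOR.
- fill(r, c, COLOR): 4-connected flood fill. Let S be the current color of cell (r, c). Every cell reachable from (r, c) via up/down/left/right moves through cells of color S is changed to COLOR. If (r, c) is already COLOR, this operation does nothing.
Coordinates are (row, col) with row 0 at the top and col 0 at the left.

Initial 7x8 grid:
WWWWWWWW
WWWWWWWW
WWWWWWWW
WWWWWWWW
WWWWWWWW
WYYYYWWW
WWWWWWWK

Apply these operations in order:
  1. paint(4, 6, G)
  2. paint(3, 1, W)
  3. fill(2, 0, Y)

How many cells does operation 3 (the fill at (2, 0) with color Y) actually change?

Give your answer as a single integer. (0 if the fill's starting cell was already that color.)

After op 1 paint(4,6,G):
WWWWWWWW
WWWWWWWW
WWWWWWWW
WWWWWWWW
WWWWWWGW
WYYYYWWW
WWWWWWWK
After op 2 paint(3,1,W):
WWWWWWWW
WWWWWWWW
WWWWWWWW
WWWWWWWW
WWWWWWGW
WYYYYWWW
WWWWWWWK
After op 3 fill(2,0,Y) [50 cells changed]:
YYYYYYYY
YYYYYYYY
YYYYYYYY
YYYYYYYY
YYYYYYGY
YYYYYYYY
YYYYYYYK

Answer: 50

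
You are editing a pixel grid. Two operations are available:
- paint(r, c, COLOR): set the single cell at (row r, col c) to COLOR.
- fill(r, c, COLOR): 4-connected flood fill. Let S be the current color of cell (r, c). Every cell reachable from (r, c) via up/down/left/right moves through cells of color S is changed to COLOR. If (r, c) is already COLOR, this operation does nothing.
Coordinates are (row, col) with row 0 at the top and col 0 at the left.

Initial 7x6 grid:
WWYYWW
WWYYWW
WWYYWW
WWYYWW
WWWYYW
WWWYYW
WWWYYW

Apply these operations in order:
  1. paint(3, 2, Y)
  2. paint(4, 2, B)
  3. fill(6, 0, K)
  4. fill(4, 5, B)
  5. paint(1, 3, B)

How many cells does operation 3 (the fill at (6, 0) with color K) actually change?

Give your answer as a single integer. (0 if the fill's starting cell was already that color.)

Answer: 16

Derivation:
After op 1 paint(3,2,Y):
WWYYWW
WWYYWW
WWYYWW
WWYYWW
WWWYYW
WWWYYW
WWWYYW
After op 2 paint(4,2,B):
WWYYWW
WWYYWW
WWYYWW
WWYYWW
WWBYYW
WWWYYW
WWWYYW
After op 3 fill(6,0,K) [16 cells changed]:
KKYYWW
KKYYWW
KKYYWW
KKYYWW
KKBYYW
KKKYYW
KKKYYW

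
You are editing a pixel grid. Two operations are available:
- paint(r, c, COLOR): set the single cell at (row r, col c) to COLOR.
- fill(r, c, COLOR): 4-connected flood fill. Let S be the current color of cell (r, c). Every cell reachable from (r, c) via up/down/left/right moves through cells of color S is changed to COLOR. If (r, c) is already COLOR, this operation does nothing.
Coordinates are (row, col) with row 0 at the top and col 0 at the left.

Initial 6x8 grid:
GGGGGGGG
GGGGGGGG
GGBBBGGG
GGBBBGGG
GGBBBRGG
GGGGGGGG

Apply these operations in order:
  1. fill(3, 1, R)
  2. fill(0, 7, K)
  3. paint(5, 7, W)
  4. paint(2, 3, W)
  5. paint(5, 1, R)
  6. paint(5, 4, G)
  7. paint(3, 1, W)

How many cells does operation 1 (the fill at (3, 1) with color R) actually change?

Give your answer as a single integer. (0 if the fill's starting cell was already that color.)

After op 1 fill(3,1,R) [38 cells changed]:
RRRRRRRR
RRRRRRRR
RRBBBRRR
RRBBBRRR
RRBBBRRR
RRRRRRRR

Answer: 38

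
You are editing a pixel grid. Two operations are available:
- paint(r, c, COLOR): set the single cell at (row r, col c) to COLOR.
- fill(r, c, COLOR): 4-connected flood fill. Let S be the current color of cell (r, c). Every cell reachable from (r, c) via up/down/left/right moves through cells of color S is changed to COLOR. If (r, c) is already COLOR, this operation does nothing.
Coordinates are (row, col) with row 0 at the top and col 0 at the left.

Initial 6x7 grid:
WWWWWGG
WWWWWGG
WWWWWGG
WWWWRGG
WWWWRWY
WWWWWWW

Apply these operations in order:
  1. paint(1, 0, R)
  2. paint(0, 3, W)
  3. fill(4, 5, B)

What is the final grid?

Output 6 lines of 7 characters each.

Answer: BBBBBGG
RBBBBGG
BBBBBGG
BBBBRGG
BBBBRBY
BBBBBBB

Derivation:
After op 1 paint(1,0,R):
WWWWWGG
RWWWWGG
WWWWWGG
WWWWRGG
WWWWRWY
WWWWWWW
After op 2 paint(0,3,W):
WWWWWGG
RWWWWGG
WWWWWGG
WWWWRGG
WWWWRWY
WWWWWWW
After op 3 fill(4,5,B) [30 cells changed]:
BBBBBGG
RBBBBGG
BBBBBGG
BBBBRGG
BBBBRBY
BBBBBBB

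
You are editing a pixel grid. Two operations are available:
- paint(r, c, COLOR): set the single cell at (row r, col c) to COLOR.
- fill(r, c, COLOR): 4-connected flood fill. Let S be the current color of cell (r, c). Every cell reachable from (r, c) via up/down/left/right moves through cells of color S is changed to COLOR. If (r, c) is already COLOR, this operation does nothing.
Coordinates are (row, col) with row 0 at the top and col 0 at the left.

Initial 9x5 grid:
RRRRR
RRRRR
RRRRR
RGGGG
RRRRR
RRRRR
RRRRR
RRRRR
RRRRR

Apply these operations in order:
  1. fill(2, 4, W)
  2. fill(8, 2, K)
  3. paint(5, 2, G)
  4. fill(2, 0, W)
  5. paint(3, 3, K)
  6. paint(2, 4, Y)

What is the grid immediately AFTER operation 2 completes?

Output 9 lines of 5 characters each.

Answer: KKKKK
KKKKK
KKKKK
KGGGG
KKKKK
KKKKK
KKKKK
KKKKK
KKKKK

Derivation:
After op 1 fill(2,4,W) [41 cells changed]:
WWWWW
WWWWW
WWWWW
WGGGG
WWWWW
WWWWW
WWWWW
WWWWW
WWWWW
After op 2 fill(8,2,K) [41 cells changed]:
KKKKK
KKKKK
KKKKK
KGGGG
KKKKK
KKKKK
KKKKK
KKKKK
KKKKK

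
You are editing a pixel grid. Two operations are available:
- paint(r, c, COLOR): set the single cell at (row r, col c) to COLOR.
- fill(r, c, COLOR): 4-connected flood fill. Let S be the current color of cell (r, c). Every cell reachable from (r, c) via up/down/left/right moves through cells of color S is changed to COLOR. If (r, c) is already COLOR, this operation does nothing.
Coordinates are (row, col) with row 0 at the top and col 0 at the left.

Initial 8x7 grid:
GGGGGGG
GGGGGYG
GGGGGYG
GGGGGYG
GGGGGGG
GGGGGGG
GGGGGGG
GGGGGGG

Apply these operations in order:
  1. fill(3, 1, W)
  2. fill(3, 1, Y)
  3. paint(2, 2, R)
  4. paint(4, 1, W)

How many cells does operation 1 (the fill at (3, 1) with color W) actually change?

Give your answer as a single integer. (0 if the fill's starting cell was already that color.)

After op 1 fill(3,1,W) [53 cells changed]:
WWWWWWW
WWWWWYW
WWWWWYW
WWWWWYW
WWWWWWW
WWWWWWW
WWWWWWW
WWWWWWW

Answer: 53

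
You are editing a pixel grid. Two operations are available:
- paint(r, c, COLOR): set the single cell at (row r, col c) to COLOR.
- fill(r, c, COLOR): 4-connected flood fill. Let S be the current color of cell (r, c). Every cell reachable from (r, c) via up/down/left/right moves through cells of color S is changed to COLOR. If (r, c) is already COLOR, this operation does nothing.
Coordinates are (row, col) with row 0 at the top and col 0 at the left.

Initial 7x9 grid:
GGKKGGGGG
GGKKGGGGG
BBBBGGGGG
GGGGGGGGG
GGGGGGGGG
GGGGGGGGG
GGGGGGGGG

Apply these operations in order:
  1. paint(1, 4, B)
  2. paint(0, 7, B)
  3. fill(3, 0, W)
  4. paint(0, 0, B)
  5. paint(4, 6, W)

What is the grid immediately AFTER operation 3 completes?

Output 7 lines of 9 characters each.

Answer: GGKKWWWBW
GGKKBWWWW
BBBBWWWWW
WWWWWWWWW
WWWWWWWWW
WWWWWWWWW
WWWWWWWWW

Derivation:
After op 1 paint(1,4,B):
GGKKGGGGG
GGKKBGGGG
BBBBGGGGG
GGGGGGGGG
GGGGGGGGG
GGGGGGGGG
GGGGGGGGG
After op 2 paint(0,7,B):
GGKKGGGBG
GGKKBGGGG
BBBBGGGGG
GGGGGGGGG
GGGGGGGGG
GGGGGGGGG
GGGGGGGGG
After op 3 fill(3,0,W) [49 cells changed]:
GGKKWWWBW
GGKKBWWWW
BBBBWWWWW
WWWWWWWWW
WWWWWWWWW
WWWWWWWWW
WWWWWWWWW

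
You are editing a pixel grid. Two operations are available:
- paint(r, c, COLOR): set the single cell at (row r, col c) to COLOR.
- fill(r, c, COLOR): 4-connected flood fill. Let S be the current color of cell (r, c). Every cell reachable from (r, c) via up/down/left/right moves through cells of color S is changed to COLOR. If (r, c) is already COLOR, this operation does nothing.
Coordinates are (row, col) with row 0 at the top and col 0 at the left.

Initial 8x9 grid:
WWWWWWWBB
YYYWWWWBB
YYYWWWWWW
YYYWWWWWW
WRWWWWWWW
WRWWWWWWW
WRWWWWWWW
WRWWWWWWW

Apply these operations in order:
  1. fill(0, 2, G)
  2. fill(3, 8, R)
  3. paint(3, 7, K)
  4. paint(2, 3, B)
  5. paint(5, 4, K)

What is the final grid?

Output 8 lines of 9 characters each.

After op 1 fill(0,2,G) [51 cells changed]:
GGGGGGGBB
YYYGGGGBB
YYYGGGGGG
YYYGGGGGG
WRGGGGGGG
WRGGGGGGG
WRGGGGGGG
WRGGGGGGG
After op 2 fill(3,8,R) [51 cells changed]:
RRRRRRRBB
YYYRRRRBB
YYYRRRRRR
YYYRRRRRR
WRRRRRRRR
WRRRRRRRR
WRRRRRRRR
WRRRRRRRR
After op 3 paint(3,7,K):
RRRRRRRBB
YYYRRRRBB
YYYRRRRRR
YYYRRRRKR
WRRRRRRRR
WRRRRRRRR
WRRRRRRRR
WRRRRRRRR
After op 4 paint(2,3,B):
RRRRRRRBB
YYYRRRRBB
YYYBRRRRR
YYYRRRRKR
WRRRRRRRR
WRRRRRRRR
WRRRRRRRR
WRRRRRRRR
After op 5 paint(5,4,K):
RRRRRRRBB
YYYRRRRBB
YYYBRRRRR
YYYRRRRKR
WRRRRRRRR
WRRRKRRRR
WRRRRRRRR
WRRRRRRRR

Answer: RRRRRRRBB
YYYRRRRBB
YYYBRRRRR
YYYRRRRKR
WRRRRRRRR
WRRRKRRRR
WRRRRRRRR
WRRRRRRRR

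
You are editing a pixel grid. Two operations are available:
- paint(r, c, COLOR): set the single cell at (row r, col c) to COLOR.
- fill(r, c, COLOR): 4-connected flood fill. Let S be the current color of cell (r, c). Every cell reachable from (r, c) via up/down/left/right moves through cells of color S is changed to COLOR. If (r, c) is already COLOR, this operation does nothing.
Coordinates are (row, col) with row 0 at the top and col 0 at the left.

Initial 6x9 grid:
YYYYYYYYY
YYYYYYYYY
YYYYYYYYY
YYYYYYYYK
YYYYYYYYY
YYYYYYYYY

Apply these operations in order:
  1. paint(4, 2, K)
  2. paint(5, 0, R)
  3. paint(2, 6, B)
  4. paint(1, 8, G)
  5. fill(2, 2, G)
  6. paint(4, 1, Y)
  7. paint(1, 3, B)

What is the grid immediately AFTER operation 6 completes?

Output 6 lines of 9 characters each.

Answer: GGGGGGGGG
GGGGGGGGG
GGGGGGBGG
GGGGGGGGK
GYKGGGGGG
RGGGGGGGG

Derivation:
After op 1 paint(4,2,K):
YYYYYYYYY
YYYYYYYYY
YYYYYYYYY
YYYYYYYYK
YYKYYYYYY
YYYYYYYYY
After op 2 paint(5,0,R):
YYYYYYYYY
YYYYYYYYY
YYYYYYYYY
YYYYYYYYK
YYKYYYYYY
RYYYYYYYY
After op 3 paint(2,6,B):
YYYYYYYYY
YYYYYYYYY
YYYYYYBYY
YYYYYYYYK
YYKYYYYYY
RYYYYYYYY
After op 4 paint(1,8,G):
YYYYYYYYY
YYYYYYYYG
YYYYYYBYY
YYYYYYYYK
YYKYYYYYY
RYYYYYYYY
After op 5 fill(2,2,G) [49 cells changed]:
GGGGGGGGG
GGGGGGGGG
GGGGGGBGG
GGGGGGGGK
GGKGGGGGG
RGGGGGGGG
After op 6 paint(4,1,Y):
GGGGGGGGG
GGGGGGGGG
GGGGGGBGG
GGGGGGGGK
GYKGGGGGG
RGGGGGGGG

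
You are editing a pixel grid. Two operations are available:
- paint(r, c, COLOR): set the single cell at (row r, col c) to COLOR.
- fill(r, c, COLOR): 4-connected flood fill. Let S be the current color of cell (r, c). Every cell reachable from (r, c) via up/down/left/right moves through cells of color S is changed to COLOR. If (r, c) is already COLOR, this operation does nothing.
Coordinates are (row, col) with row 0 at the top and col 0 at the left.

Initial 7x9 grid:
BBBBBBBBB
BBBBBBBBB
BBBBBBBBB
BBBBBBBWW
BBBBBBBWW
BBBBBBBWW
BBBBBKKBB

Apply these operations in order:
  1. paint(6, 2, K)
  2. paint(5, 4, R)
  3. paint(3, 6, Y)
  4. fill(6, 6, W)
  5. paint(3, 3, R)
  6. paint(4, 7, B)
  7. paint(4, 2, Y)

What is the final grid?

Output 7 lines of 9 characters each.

After op 1 paint(6,2,K):
BBBBBBBBB
BBBBBBBBB
BBBBBBBBB
BBBBBBBWW
BBBBBBBWW
BBBBBBBWW
BBKBBKKBB
After op 2 paint(5,4,R):
BBBBBBBBB
BBBBBBBBB
BBBBBBBBB
BBBBBBBWW
BBBBBBBWW
BBBBRBBWW
BBKBBKKBB
After op 3 paint(3,6,Y):
BBBBBBBBB
BBBBBBBBB
BBBBBBBBB
BBBBBBYWW
BBBBBBBWW
BBBBRBBWW
BBKBBKKBB
After op 4 fill(6,6,W) [2 cells changed]:
BBBBBBBBB
BBBBBBBBB
BBBBBBBBB
BBBBBBYWW
BBBBBBBWW
BBBBRBBWW
BBKBBWWBB
After op 5 paint(3,3,R):
BBBBBBBBB
BBBBBBBBB
BBBBBBBBB
BBBRBBYWW
BBBBBBBWW
BBBBRBBWW
BBKBBWWBB
After op 6 paint(4,7,B):
BBBBBBBBB
BBBBBBBBB
BBBBBBBBB
BBBRBBYWW
BBBBBBBBW
BBBBRBBWW
BBKBBWWBB
After op 7 paint(4,2,Y):
BBBBBBBBB
BBBBBBBBB
BBBBBBBBB
BBBRBBYWW
BBYBBBBBW
BBBBRBBWW
BBKBBWWBB

Answer: BBBBBBBBB
BBBBBBBBB
BBBBBBBBB
BBBRBBYWW
BBYBBBBBW
BBBBRBBWW
BBKBBWWBB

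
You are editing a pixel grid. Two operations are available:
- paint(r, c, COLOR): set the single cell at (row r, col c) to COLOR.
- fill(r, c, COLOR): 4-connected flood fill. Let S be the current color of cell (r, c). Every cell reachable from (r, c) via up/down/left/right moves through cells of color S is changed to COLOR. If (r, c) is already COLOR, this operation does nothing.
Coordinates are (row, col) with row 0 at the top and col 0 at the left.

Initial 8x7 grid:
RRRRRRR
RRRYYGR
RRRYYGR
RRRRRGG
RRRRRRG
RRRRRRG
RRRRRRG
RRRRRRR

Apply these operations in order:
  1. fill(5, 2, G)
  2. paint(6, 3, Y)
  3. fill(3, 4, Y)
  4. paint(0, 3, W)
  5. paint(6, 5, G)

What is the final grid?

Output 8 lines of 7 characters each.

After op 1 fill(5,2,G) [45 cells changed]:
GGGGGGG
GGGYYGG
GGGYYGG
GGGGGGG
GGGGGGG
GGGGGGG
GGGGGGG
GGGGGGG
After op 2 paint(6,3,Y):
GGGGGGG
GGGYYGG
GGGYYGG
GGGGGGG
GGGGGGG
GGGGGGG
GGGYGGG
GGGGGGG
After op 3 fill(3,4,Y) [51 cells changed]:
YYYYYYY
YYYYYYY
YYYYYYY
YYYYYYY
YYYYYYY
YYYYYYY
YYYYYYY
YYYYYYY
After op 4 paint(0,3,W):
YYYWYYY
YYYYYYY
YYYYYYY
YYYYYYY
YYYYYYY
YYYYYYY
YYYYYYY
YYYYYYY
After op 5 paint(6,5,G):
YYYWYYY
YYYYYYY
YYYYYYY
YYYYYYY
YYYYYYY
YYYYYYY
YYYYYGY
YYYYYYY

Answer: YYYWYYY
YYYYYYY
YYYYYYY
YYYYYYY
YYYYYYY
YYYYYYY
YYYYYGY
YYYYYYY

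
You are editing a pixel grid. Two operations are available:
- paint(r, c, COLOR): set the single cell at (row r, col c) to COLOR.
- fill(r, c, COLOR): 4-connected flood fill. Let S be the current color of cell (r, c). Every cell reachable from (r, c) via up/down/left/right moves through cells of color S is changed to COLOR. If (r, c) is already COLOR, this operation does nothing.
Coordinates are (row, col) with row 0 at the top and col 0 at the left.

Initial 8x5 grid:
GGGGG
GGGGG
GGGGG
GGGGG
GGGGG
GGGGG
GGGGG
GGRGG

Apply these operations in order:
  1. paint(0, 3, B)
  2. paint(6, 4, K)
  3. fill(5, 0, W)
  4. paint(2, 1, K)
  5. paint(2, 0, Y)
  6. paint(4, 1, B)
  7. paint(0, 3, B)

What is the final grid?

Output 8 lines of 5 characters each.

After op 1 paint(0,3,B):
GGGBG
GGGGG
GGGGG
GGGGG
GGGGG
GGGGG
GGGGG
GGRGG
After op 2 paint(6,4,K):
GGGBG
GGGGG
GGGGG
GGGGG
GGGGG
GGGGG
GGGGK
GGRGG
After op 3 fill(5,0,W) [37 cells changed]:
WWWBW
WWWWW
WWWWW
WWWWW
WWWWW
WWWWW
WWWWK
WWRWW
After op 4 paint(2,1,K):
WWWBW
WWWWW
WKWWW
WWWWW
WWWWW
WWWWW
WWWWK
WWRWW
After op 5 paint(2,0,Y):
WWWBW
WWWWW
YKWWW
WWWWW
WWWWW
WWWWW
WWWWK
WWRWW
After op 6 paint(4,1,B):
WWWBW
WWWWW
YKWWW
WWWWW
WBWWW
WWWWW
WWWWK
WWRWW
After op 7 paint(0,3,B):
WWWBW
WWWWW
YKWWW
WWWWW
WBWWW
WWWWW
WWWWK
WWRWW

Answer: WWWBW
WWWWW
YKWWW
WWWWW
WBWWW
WWWWW
WWWWK
WWRWW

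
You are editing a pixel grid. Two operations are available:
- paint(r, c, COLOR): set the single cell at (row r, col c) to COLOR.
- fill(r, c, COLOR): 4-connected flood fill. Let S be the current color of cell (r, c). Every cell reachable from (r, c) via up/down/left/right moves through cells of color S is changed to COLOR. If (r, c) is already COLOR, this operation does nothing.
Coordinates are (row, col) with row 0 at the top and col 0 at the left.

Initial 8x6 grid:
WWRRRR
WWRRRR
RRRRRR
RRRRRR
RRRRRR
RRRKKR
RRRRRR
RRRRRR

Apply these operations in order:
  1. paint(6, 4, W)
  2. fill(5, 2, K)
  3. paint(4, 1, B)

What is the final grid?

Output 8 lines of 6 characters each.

Answer: WWKKKK
WWKKKK
KKKKKK
KKKKKK
KBKKKK
KKKKKK
KKKKWK
KKKKKK

Derivation:
After op 1 paint(6,4,W):
WWRRRR
WWRRRR
RRRRRR
RRRRRR
RRRRRR
RRRKKR
RRRRWR
RRRRRR
After op 2 fill(5,2,K) [41 cells changed]:
WWKKKK
WWKKKK
KKKKKK
KKKKKK
KKKKKK
KKKKKK
KKKKWK
KKKKKK
After op 3 paint(4,1,B):
WWKKKK
WWKKKK
KKKKKK
KKKKKK
KBKKKK
KKKKKK
KKKKWK
KKKKKK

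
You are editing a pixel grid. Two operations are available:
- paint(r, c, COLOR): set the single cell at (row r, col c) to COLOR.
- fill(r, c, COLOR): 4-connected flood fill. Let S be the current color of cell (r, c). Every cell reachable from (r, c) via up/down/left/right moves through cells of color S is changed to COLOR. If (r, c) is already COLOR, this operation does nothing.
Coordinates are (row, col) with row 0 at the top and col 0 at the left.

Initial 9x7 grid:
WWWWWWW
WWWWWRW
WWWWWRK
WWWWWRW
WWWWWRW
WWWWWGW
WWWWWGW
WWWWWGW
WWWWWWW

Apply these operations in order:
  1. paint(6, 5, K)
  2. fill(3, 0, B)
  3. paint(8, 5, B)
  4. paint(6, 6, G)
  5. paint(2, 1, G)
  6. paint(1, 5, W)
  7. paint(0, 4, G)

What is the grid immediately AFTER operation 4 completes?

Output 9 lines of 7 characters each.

Answer: BBBBBBB
BBBBBRB
BBBBBRK
BBBBBRB
BBBBBRB
BBBBBGB
BBBBBKG
BBBBBGB
BBBBBBB

Derivation:
After op 1 paint(6,5,K):
WWWWWWW
WWWWWRW
WWWWWRK
WWWWWRW
WWWWWRW
WWWWWGW
WWWWWKW
WWWWWGW
WWWWWWW
After op 2 fill(3,0,B) [55 cells changed]:
BBBBBBB
BBBBBRB
BBBBBRK
BBBBBRB
BBBBBRB
BBBBBGB
BBBBBKB
BBBBBGB
BBBBBBB
After op 3 paint(8,5,B):
BBBBBBB
BBBBBRB
BBBBBRK
BBBBBRB
BBBBBRB
BBBBBGB
BBBBBKB
BBBBBGB
BBBBBBB
After op 4 paint(6,6,G):
BBBBBBB
BBBBBRB
BBBBBRK
BBBBBRB
BBBBBRB
BBBBBGB
BBBBBKG
BBBBBGB
BBBBBBB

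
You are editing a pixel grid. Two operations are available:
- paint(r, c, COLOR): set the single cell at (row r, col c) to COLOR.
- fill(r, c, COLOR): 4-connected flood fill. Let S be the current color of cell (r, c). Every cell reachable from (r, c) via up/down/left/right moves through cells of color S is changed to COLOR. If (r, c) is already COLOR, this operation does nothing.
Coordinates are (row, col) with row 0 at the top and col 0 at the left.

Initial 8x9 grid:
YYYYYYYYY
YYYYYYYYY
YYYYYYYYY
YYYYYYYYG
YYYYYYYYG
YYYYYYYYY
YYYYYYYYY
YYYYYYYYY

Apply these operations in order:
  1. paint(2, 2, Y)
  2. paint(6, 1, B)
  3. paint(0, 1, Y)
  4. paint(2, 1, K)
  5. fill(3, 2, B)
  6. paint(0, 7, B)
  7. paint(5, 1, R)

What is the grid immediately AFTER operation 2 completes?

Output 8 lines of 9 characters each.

After op 1 paint(2,2,Y):
YYYYYYYYY
YYYYYYYYY
YYYYYYYYY
YYYYYYYYG
YYYYYYYYG
YYYYYYYYY
YYYYYYYYY
YYYYYYYYY
After op 2 paint(6,1,B):
YYYYYYYYY
YYYYYYYYY
YYYYYYYYY
YYYYYYYYG
YYYYYYYYG
YYYYYYYYY
YBYYYYYYY
YYYYYYYYY

Answer: YYYYYYYYY
YYYYYYYYY
YYYYYYYYY
YYYYYYYYG
YYYYYYYYG
YYYYYYYYY
YBYYYYYYY
YYYYYYYYY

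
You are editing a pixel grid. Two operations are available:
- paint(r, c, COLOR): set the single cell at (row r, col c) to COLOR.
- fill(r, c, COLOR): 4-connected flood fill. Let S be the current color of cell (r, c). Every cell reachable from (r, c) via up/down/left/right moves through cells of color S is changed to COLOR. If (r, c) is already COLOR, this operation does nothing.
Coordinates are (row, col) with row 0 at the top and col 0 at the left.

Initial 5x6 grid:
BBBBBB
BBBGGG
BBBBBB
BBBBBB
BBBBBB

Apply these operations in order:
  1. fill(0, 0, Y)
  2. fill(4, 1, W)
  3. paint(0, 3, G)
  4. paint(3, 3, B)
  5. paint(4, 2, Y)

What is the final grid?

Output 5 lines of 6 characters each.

After op 1 fill(0,0,Y) [27 cells changed]:
YYYYYY
YYYGGG
YYYYYY
YYYYYY
YYYYYY
After op 2 fill(4,1,W) [27 cells changed]:
WWWWWW
WWWGGG
WWWWWW
WWWWWW
WWWWWW
After op 3 paint(0,3,G):
WWWGWW
WWWGGG
WWWWWW
WWWWWW
WWWWWW
After op 4 paint(3,3,B):
WWWGWW
WWWGGG
WWWWWW
WWWBWW
WWWWWW
After op 5 paint(4,2,Y):
WWWGWW
WWWGGG
WWWWWW
WWWBWW
WWYWWW

Answer: WWWGWW
WWWGGG
WWWWWW
WWWBWW
WWYWWW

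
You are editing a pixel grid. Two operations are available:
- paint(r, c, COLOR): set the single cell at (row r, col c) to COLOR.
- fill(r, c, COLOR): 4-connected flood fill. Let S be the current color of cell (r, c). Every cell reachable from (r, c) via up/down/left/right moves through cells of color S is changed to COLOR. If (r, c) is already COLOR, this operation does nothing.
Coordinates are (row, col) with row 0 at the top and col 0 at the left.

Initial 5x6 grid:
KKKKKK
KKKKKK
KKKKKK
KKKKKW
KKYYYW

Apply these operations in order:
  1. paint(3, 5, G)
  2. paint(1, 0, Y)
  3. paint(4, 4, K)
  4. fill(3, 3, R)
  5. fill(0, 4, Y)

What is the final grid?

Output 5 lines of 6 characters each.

Answer: YYYYYY
YYYYYY
YYYYYY
YYYYYG
YYYYYW

Derivation:
After op 1 paint(3,5,G):
KKKKKK
KKKKKK
KKKKKK
KKKKKG
KKYYYW
After op 2 paint(1,0,Y):
KKKKKK
YKKKKK
KKKKKK
KKKKKG
KKYYYW
After op 3 paint(4,4,K):
KKKKKK
YKKKKK
KKKKKK
KKKKKG
KKYYKW
After op 4 fill(3,3,R) [25 cells changed]:
RRRRRR
YRRRRR
RRRRRR
RRRRRG
RRYYRW
After op 5 fill(0,4,Y) [25 cells changed]:
YYYYYY
YYYYYY
YYYYYY
YYYYYG
YYYYYW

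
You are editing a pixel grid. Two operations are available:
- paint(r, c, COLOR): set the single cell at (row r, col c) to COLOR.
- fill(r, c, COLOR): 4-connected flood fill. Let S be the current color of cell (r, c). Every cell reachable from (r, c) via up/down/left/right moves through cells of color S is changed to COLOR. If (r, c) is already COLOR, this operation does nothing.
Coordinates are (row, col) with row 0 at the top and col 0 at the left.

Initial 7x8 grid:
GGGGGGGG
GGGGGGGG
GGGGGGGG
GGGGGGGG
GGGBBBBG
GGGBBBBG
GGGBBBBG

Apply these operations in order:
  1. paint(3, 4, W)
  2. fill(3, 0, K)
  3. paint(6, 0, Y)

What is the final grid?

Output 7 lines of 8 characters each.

Answer: KKKKKKKK
KKKKKKKK
KKKKKKKK
KKKKWKKK
KKKBBBBK
KKKBBBBK
YKKBBBBK

Derivation:
After op 1 paint(3,4,W):
GGGGGGGG
GGGGGGGG
GGGGGGGG
GGGGWGGG
GGGBBBBG
GGGBBBBG
GGGBBBBG
After op 2 fill(3,0,K) [43 cells changed]:
KKKKKKKK
KKKKKKKK
KKKKKKKK
KKKKWKKK
KKKBBBBK
KKKBBBBK
KKKBBBBK
After op 3 paint(6,0,Y):
KKKKKKKK
KKKKKKKK
KKKKKKKK
KKKKWKKK
KKKBBBBK
KKKBBBBK
YKKBBBBK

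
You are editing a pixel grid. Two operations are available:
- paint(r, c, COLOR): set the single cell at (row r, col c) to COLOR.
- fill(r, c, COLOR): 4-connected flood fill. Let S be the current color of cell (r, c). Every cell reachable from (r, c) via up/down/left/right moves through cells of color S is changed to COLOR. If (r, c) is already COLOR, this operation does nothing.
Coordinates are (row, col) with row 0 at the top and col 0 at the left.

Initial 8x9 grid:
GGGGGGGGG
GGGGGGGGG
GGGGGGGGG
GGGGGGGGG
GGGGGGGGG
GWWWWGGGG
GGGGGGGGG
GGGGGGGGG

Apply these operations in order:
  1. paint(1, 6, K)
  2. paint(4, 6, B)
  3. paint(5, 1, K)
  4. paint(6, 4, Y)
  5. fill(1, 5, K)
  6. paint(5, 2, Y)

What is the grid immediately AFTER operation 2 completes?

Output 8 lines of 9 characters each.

Answer: GGGGGGGGG
GGGGGGKGG
GGGGGGGGG
GGGGGGGGG
GGGGGGBGG
GWWWWGGGG
GGGGGGGGG
GGGGGGGGG

Derivation:
After op 1 paint(1,6,K):
GGGGGGGGG
GGGGGGKGG
GGGGGGGGG
GGGGGGGGG
GGGGGGGGG
GWWWWGGGG
GGGGGGGGG
GGGGGGGGG
After op 2 paint(4,6,B):
GGGGGGGGG
GGGGGGKGG
GGGGGGGGG
GGGGGGGGG
GGGGGGBGG
GWWWWGGGG
GGGGGGGGG
GGGGGGGGG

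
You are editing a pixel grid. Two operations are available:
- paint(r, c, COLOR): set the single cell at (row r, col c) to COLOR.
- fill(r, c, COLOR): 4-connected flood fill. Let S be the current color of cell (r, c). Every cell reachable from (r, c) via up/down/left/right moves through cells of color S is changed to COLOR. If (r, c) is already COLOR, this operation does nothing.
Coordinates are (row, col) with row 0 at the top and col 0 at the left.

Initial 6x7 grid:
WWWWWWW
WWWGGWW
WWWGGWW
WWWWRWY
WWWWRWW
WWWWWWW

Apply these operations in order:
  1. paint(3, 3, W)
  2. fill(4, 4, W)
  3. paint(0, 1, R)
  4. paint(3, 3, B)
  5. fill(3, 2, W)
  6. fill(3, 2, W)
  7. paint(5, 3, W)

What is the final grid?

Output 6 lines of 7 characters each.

Answer: WRWWWWW
WWWGGWW
WWWGGWW
WWWBWWY
WWWWWWW
WWWWWWW

Derivation:
After op 1 paint(3,3,W):
WWWWWWW
WWWGGWW
WWWGGWW
WWWWRWY
WWWWRWW
WWWWWWW
After op 2 fill(4,4,W) [2 cells changed]:
WWWWWWW
WWWGGWW
WWWGGWW
WWWWWWY
WWWWWWW
WWWWWWW
After op 3 paint(0,1,R):
WRWWWWW
WWWGGWW
WWWGGWW
WWWWWWY
WWWWWWW
WWWWWWW
After op 4 paint(3,3,B):
WRWWWWW
WWWGGWW
WWWGGWW
WWWBWWY
WWWWWWW
WWWWWWW
After op 5 fill(3,2,W) [0 cells changed]:
WRWWWWW
WWWGGWW
WWWGGWW
WWWBWWY
WWWWWWW
WWWWWWW
After op 6 fill(3,2,W) [0 cells changed]:
WRWWWWW
WWWGGWW
WWWGGWW
WWWBWWY
WWWWWWW
WWWWWWW
After op 7 paint(5,3,W):
WRWWWWW
WWWGGWW
WWWGGWW
WWWBWWY
WWWWWWW
WWWWWWW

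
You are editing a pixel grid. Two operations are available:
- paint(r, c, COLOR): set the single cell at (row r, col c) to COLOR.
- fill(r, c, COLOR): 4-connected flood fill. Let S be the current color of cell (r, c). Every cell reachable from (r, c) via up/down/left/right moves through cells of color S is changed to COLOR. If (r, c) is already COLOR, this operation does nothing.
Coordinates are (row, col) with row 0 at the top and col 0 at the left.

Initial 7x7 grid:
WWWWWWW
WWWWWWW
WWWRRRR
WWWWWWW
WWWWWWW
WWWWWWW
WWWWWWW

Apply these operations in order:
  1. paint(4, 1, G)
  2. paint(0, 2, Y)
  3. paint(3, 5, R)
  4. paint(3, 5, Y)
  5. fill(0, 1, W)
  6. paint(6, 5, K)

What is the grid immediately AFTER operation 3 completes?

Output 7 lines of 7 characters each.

After op 1 paint(4,1,G):
WWWWWWW
WWWWWWW
WWWRRRR
WWWWWWW
WGWWWWW
WWWWWWW
WWWWWWW
After op 2 paint(0,2,Y):
WWYWWWW
WWWWWWW
WWWRRRR
WWWWWWW
WGWWWWW
WWWWWWW
WWWWWWW
After op 3 paint(3,5,R):
WWYWWWW
WWWWWWW
WWWRRRR
WWWWWRW
WGWWWWW
WWWWWWW
WWWWWWW

Answer: WWYWWWW
WWWWWWW
WWWRRRR
WWWWWRW
WGWWWWW
WWWWWWW
WWWWWWW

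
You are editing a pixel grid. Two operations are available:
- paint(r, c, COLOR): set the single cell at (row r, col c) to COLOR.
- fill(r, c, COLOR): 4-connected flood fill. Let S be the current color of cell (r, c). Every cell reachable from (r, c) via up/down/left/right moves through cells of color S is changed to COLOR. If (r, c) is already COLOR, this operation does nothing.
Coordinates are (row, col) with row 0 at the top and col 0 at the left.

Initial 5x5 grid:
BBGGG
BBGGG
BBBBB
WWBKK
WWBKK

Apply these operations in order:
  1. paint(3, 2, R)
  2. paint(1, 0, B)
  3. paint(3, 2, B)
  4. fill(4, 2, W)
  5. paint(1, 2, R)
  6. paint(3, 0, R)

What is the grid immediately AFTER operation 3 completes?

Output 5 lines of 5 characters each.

After op 1 paint(3,2,R):
BBGGG
BBGGG
BBBBB
WWRKK
WWBKK
After op 2 paint(1,0,B):
BBGGG
BBGGG
BBBBB
WWRKK
WWBKK
After op 3 paint(3,2,B):
BBGGG
BBGGG
BBBBB
WWBKK
WWBKK

Answer: BBGGG
BBGGG
BBBBB
WWBKK
WWBKK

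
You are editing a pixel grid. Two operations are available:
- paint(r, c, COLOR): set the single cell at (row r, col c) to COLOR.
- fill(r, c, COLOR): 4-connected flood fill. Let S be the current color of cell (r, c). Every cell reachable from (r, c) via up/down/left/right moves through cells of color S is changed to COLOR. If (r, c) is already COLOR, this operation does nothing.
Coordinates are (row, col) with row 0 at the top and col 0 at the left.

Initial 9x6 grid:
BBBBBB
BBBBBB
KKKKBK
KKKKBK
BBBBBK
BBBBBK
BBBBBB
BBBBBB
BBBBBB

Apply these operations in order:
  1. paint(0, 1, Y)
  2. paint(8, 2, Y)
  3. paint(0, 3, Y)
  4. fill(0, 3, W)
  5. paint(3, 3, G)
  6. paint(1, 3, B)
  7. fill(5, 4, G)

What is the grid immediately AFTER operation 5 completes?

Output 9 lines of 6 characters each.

After op 1 paint(0,1,Y):
BYBBBB
BBBBBB
KKKKBK
KKKKBK
BBBBBK
BBBBBK
BBBBBB
BBBBBB
BBBBBB
After op 2 paint(8,2,Y):
BYBBBB
BBBBBB
KKKKBK
KKKKBK
BBBBBK
BBBBBK
BBBBBB
BBBBBB
BBYBBB
After op 3 paint(0,3,Y):
BYBYBB
BBBBBB
KKKKBK
KKKKBK
BBBBBK
BBBBBK
BBBBBB
BBBBBB
BBYBBB
After op 4 fill(0,3,W) [1 cells changed]:
BYBWBB
BBBBBB
KKKKBK
KKKKBK
BBBBBK
BBBBBK
BBBBBB
BBBBBB
BBYBBB
After op 5 paint(3,3,G):
BYBWBB
BBBBBB
KKKKBK
KKKGBK
BBBBBK
BBBBBK
BBBBBB
BBBBBB
BBYBBB

Answer: BYBWBB
BBBBBB
KKKKBK
KKKGBK
BBBBBK
BBBBBK
BBBBBB
BBBBBB
BBYBBB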